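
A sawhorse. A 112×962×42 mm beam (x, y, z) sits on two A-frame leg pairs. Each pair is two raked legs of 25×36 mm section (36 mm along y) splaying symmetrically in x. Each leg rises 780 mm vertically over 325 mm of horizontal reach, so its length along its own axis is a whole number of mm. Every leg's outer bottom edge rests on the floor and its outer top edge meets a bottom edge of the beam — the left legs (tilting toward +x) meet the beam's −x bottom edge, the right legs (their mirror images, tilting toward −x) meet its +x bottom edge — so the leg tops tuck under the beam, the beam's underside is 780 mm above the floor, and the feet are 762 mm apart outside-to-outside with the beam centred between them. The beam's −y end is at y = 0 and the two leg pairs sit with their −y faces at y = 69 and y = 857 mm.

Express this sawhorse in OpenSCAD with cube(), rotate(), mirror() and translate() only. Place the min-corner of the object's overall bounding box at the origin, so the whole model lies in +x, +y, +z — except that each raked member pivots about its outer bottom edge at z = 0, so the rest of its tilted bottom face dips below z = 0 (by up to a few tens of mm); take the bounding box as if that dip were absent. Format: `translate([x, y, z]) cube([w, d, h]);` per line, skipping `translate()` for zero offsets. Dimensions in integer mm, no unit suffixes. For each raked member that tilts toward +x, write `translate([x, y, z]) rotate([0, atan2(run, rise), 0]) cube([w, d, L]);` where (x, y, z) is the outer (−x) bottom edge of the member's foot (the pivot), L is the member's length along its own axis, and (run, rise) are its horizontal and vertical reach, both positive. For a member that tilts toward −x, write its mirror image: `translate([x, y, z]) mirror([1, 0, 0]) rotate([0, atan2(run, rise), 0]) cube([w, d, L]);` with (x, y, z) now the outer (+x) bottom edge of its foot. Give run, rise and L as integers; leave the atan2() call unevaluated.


translate([325, 0, 780]) cube([112, 962, 42]);
translate([0, 69, 0]) rotate([0, atan2(325, 780), 0]) cube([25, 36, 845]);
translate([762, 69, 0]) mirror([1, 0, 0]) rotate([0, atan2(325, 780), 0]) cube([25, 36, 845]);
translate([0, 857, 0]) rotate([0, atan2(325, 780), 0]) cube([25, 36, 845]);
translate([762, 857, 0]) mirror([1, 0, 0]) rotate([0, atan2(325, 780), 0]) cube([25, 36, 845]);


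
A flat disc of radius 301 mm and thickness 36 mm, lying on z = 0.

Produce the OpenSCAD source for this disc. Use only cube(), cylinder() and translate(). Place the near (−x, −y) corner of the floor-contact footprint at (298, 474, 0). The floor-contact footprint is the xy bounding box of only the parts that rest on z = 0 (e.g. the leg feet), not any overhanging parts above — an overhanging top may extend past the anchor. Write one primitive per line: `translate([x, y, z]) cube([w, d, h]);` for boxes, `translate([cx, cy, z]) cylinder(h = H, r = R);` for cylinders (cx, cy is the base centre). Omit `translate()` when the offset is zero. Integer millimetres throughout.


translate([599, 775, 0]) cylinder(h = 36, r = 301);


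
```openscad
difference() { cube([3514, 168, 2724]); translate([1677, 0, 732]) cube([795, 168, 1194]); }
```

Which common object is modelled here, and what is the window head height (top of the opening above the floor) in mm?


A wall with a window opening. The window head height is 1926 mm.

A wall with a rectangular opening subtracted — a window. Sill at z = 732, opening 1194 mm tall, so the head is at 732 + 1194 = 1926 mm.


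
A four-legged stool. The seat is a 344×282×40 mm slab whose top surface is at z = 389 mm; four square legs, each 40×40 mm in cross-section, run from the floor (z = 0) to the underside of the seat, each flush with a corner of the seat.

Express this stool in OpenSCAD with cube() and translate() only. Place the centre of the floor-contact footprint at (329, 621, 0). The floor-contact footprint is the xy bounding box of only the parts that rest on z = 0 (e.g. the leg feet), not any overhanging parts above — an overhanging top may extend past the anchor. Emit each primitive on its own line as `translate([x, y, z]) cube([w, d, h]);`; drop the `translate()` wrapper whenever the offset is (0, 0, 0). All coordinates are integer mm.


translate([157, 480, 349]) cube([344, 282, 40]);
translate([157, 480, 0]) cube([40, 40, 349]);
translate([461, 480, 0]) cube([40, 40, 349]);
translate([157, 722, 0]) cube([40, 40, 349]);
translate([461, 722, 0]) cube([40, 40, 349]);


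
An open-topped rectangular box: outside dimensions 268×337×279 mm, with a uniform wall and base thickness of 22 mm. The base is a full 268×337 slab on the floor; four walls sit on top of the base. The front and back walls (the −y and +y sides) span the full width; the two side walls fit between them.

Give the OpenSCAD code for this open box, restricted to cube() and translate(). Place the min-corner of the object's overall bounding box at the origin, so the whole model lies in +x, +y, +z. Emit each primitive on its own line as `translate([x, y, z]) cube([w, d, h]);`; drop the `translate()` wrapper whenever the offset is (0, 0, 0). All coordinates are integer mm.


cube([268, 337, 22]);
translate([0, 0, 22]) cube([268, 22, 257]);
translate([0, 315, 22]) cube([268, 22, 257]);
translate([0, 22, 22]) cube([22, 293, 257]);
translate([246, 22, 22]) cube([22, 293, 257]);


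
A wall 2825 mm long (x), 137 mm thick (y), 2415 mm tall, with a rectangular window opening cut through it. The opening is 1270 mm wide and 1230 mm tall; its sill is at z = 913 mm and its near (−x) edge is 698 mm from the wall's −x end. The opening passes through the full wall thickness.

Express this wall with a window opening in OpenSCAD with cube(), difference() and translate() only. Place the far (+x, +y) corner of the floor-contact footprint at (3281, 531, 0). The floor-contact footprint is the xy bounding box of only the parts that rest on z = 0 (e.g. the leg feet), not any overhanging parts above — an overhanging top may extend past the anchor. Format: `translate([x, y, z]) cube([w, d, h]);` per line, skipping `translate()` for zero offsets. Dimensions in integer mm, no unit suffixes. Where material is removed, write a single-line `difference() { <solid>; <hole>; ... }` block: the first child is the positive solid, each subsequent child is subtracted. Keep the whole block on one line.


difference() { translate([456, 394, 0]) cube([2825, 137, 2415]); translate([1154, 394, 913]) cube([1270, 137, 1230]); }


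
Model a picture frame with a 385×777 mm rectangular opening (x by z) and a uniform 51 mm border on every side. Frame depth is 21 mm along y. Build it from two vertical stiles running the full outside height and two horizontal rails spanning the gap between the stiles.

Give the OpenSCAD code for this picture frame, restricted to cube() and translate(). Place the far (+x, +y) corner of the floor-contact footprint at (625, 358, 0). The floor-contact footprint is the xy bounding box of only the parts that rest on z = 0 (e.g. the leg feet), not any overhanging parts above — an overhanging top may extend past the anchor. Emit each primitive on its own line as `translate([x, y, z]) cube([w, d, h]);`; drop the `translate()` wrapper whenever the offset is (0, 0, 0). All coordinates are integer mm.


translate([138, 337, 0]) cube([51, 21, 879]);
translate([574, 337, 0]) cube([51, 21, 879]);
translate([189, 337, 0]) cube([385, 21, 51]);
translate([189, 337, 828]) cube([385, 21, 51]);


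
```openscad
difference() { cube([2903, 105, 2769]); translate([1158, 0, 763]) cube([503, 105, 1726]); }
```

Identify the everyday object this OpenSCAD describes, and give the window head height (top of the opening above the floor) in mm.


A wall with a window opening. The window head height is 2489 mm.

A wall with a rectangular opening subtracted — a window. Sill at z = 763, opening 1726 mm tall, so the head is at 763 + 1726 = 2489 mm.


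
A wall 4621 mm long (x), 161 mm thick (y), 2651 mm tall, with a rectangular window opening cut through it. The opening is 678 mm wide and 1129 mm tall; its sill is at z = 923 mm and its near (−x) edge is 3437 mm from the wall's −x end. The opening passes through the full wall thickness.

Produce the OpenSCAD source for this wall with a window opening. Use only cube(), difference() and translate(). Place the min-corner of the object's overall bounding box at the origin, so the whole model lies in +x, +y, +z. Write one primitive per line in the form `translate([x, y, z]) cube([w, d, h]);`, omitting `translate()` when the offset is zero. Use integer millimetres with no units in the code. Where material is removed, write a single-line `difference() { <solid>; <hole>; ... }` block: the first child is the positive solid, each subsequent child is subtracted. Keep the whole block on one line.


difference() { cube([4621, 161, 2651]); translate([3437, 0, 923]) cube([678, 161, 1129]); }


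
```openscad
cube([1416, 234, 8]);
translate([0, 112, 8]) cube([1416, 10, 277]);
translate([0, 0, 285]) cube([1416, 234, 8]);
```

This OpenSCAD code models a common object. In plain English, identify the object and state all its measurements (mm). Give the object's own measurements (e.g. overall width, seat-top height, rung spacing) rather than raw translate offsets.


An I-beam lying along x, 1416 mm long. Overall section height 293 mm. Two flanges 234 mm wide (y) and 8 mm thick, one on the floor and one at the top; a web 10 mm thick runs between them, centred on the flange width.


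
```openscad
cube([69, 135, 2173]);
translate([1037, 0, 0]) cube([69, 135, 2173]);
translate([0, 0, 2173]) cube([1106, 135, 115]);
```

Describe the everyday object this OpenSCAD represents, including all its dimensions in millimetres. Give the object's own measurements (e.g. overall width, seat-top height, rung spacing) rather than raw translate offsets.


A door frame. The clear opening is 968 mm wide and 2173 mm high. Two 69 mm wide jambs, 135 mm deep, stand either side of the opening from the floor to the top of the opening. A 115 mm thick head sits across the top of both jambs, spanning the full outside width of the frame.


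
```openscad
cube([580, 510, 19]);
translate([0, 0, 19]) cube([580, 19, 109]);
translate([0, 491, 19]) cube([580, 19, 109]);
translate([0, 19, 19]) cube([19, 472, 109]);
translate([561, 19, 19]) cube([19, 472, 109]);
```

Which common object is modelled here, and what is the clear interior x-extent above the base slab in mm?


An open box. The internal width is 542 mm.

A 580×510 base slab with four walls standing on it — an open box. The base is 580 mm wide and the walls are 19 mm thick, so the internal width is 580 − 2 × 19 = 542 mm.


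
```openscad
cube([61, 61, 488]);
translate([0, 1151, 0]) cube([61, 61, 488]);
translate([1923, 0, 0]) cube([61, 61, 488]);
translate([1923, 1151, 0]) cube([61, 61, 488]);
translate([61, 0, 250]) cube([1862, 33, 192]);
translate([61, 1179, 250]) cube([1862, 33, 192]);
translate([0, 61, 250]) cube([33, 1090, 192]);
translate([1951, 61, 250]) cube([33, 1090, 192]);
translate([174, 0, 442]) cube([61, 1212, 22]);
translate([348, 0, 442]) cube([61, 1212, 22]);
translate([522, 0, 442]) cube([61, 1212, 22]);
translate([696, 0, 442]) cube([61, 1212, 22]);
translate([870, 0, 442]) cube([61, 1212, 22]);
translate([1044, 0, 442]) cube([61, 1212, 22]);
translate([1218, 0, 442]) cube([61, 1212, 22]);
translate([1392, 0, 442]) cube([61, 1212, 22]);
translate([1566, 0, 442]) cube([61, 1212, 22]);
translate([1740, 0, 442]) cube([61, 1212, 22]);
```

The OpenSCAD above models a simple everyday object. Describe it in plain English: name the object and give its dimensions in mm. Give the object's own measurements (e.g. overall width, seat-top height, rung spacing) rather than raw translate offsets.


A bed frame 1984 mm long (x) by 1212 mm wide (y). Four 61×61 mm corner posts, 488 mm tall, at the corners of the footprint. Four rails of 33 mm thickness and 192 mm height run between adjacent posts with their undersides at z = 250 mm, their outer faces flush with the outside of the frame (the two x-running rails run between the posts' inner faces; the two y-running rails run between the posts' inner faces). 10 slats, each 61 mm wide (x) and 22 mm thick, lie across the top of the two x-running rails, running the full 1212 mm width of the frame in y; along x they sit between the end posts with a 113 mm gap after the −x posts and between neighbouring slats, leaving 122 mm before the +x posts.


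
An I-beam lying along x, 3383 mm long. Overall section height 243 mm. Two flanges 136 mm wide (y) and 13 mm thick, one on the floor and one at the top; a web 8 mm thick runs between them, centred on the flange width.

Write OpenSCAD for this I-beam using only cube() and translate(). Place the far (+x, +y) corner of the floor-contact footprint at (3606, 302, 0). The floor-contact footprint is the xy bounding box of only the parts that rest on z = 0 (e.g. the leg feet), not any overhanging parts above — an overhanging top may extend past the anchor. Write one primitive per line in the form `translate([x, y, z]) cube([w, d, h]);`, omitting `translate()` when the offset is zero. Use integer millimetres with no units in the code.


translate([223, 166, 0]) cube([3383, 136, 13]);
translate([223, 230, 13]) cube([3383, 8, 217]);
translate([223, 166, 230]) cube([3383, 136, 13]);


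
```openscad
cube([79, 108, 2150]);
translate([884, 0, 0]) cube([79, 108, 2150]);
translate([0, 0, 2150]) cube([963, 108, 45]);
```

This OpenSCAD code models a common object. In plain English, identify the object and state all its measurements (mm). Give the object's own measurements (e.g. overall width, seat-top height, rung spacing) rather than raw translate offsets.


A door frame. The clear opening is 805 mm wide and 2150 mm high. Two 79 mm wide jambs, 108 mm deep, stand either side of the opening from the floor to the top of the opening. A 45 mm thick head sits across the top of both jambs, spanning the full outside width of the frame.


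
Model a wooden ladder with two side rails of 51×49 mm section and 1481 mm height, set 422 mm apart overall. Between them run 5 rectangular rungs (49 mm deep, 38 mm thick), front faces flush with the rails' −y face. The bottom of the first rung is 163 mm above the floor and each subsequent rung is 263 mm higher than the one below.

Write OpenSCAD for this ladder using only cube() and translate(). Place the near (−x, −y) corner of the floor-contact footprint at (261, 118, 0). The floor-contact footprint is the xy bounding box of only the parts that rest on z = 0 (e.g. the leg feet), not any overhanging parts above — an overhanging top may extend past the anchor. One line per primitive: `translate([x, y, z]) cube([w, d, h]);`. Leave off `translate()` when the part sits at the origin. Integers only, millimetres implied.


translate([261, 118, 0]) cube([51, 49, 1481]);
translate([632, 118, 0]) cube([51, 49, 1481]);
translate([312, 118, 163]) cube([320, 49, 38]);
translate([312, 118, 426]) cube([320, 49, 38]);
translate([312, 118, 689]) cube([320, 49, 38]);
translate([312, 118, 952]) cube([320, 49, 38]);
translate([312, 118, 1215]) cube([320, 49, 38]);


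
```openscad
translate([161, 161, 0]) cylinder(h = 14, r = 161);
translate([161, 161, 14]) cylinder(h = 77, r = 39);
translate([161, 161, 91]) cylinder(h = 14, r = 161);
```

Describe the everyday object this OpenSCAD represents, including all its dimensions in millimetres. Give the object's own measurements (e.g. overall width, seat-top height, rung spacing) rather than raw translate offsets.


A spool: two coaxial disc flanges of radius 161 mm and thickness 14 mm, joined by a core cylinder of radius 39 mm and height 77 mm. The lower flange rests on z = 0 and the three cylinders share a vertical axis.


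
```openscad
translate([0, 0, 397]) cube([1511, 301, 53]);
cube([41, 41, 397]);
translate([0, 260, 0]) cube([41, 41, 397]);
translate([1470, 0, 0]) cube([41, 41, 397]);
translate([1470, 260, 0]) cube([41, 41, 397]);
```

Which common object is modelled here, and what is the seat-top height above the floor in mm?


A bench. The seat-top height is 450 mm.

A long slab on four corner posts — a bench. The slab sits at z = 397 with thickness 53, so the top is 397 + 53 = 450 mm.


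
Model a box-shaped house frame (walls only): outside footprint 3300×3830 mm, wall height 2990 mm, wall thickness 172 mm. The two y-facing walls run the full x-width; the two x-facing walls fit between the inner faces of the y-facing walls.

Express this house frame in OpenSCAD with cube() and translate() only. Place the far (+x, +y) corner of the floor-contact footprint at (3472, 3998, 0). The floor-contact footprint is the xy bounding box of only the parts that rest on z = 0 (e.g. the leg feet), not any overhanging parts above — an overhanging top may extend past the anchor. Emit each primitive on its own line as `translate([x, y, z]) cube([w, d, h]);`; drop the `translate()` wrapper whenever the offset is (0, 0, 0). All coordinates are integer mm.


translate([172, 168, 0]) cube([3300, 172, 2990]);
translate([172, 3826, 0]) cube([3300, 172, 2990]);
translate([172, 340, 0]) cube([172, 3486, 2990]);
translate([3300, 340, 0]) cube([172, 3486, 2990]);


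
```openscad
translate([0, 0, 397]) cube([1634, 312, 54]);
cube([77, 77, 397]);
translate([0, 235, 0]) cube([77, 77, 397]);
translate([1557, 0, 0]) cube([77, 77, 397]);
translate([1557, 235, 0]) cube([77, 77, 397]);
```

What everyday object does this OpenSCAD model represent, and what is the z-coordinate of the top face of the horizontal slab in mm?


A bench. The seat-top height is 451 mm.

A long slab on four corner posts — a bench. The slab sits at z = 397 with thickness 54, so the top is 397 + 54 = 451 mm.


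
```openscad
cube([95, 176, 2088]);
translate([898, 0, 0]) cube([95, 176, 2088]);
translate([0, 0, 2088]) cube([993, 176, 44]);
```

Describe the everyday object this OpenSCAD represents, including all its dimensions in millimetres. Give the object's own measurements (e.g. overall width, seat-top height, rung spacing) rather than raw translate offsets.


A door frame. The clear opening is 803 mm wide and 2088 mm high. Two 95 mm wide jambs, 176 mm deep, stand either side of the opening from the floor to the top of the opening. A 44 mm thick head sits across the top of both jambs, spanning the full outside width of the frame.


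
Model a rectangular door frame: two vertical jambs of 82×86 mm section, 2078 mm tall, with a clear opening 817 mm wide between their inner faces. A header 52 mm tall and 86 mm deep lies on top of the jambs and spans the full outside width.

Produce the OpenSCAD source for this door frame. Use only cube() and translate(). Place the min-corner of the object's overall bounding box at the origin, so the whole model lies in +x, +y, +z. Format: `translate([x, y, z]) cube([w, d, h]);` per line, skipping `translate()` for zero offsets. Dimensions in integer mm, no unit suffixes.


cube([82, 86, 2078]);
translate([899, 0, 0]) cube([82, 86, 2078]);
translate([0, 0, 2078]) cube([981, 86, 52]);


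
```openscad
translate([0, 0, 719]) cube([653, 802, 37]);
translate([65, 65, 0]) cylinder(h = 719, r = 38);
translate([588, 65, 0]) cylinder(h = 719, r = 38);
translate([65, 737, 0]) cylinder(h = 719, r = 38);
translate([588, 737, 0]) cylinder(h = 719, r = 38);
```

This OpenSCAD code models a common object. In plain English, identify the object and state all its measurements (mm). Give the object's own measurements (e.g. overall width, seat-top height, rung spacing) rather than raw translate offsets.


A rectangular dining table. The top is 653×802×37 mm with its upper surface at z = 756 mm. It stands on four round legs of 76 mm diameter, each leg's bounding box inset 27 mm from the nearest pair of top edges, running from the floor to the underside of the top.


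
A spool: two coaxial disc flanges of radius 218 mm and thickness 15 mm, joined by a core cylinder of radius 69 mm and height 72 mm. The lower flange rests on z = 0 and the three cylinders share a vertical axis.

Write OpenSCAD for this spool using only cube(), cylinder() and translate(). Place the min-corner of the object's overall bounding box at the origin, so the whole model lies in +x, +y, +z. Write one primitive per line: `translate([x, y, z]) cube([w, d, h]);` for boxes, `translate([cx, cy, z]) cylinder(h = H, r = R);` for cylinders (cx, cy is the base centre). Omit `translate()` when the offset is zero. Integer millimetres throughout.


translate([218, 218, 0]) cylinder(h = 15, r = 218);
translate([218, 218, 15]) cylinder(h = 72, r = 69);
translate([218, 218, 87]) cylinder(h = 15, r = 218);


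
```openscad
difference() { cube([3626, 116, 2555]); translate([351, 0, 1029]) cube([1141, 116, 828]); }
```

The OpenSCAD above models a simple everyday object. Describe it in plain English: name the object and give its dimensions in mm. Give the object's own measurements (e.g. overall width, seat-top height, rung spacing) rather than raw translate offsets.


A wall 3626 mm long (x), 116 mm thick (y), 2555 mm tall, with a rectangular window opening cut through it. The opening is 1141 mm wide and 828 mm tall; its sill is at z = 1029 mm and its near (−x) edge is 351 mm from the wall's −x end. The opening passes through the full wall thickness.


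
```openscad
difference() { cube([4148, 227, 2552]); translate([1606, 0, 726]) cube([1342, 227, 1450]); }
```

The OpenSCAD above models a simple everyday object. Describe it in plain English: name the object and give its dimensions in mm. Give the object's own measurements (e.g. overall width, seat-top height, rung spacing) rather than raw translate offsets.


A wall 4148 mm long (x), 227 mm thick (y), 2552 mm tall, with a rectangular window opening cut through it. The opening is 1342 mm wide and 1450 mm tall; its sill is at z = 726 mm and its near (−x) edge is 1606 mm from the wall's −x end. The opening passes through the full wall thickness.


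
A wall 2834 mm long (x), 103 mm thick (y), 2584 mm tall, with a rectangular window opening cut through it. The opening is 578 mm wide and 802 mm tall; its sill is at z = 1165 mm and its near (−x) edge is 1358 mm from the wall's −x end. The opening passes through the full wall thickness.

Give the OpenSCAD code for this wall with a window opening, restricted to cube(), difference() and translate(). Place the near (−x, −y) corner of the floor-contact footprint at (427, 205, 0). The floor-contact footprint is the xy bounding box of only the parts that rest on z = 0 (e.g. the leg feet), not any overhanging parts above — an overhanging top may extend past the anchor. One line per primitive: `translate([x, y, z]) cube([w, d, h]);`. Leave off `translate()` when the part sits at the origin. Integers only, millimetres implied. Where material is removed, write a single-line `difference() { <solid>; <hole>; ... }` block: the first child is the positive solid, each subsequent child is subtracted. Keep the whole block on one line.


difference() { translate([427, 205, 0]) cube([2834, 103, 2584]); translate([1785, 205, 1165]) cube([578, 103, 802]); }


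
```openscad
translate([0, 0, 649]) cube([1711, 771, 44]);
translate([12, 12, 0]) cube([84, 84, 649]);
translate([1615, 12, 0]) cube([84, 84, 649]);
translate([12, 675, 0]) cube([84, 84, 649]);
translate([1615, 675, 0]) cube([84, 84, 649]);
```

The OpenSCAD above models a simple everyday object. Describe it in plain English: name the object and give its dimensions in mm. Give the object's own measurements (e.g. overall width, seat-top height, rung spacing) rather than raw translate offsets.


A rectangular dining table. The top is 1711×771×44 mm with its upper surface at z = 693 mm. It stands on four 84×84 mm square legs, each inset 12 mm from the nearest pair of top edges, running from the floor to the underside of the top.


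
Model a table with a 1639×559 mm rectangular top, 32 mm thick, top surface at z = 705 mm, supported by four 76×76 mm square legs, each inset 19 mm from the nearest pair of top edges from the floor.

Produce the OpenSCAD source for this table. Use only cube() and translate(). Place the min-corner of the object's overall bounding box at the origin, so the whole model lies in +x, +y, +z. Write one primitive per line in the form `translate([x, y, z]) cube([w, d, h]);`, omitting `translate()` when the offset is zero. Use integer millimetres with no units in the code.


translate([0, 0, 673]) cube([1639, 559, 32]);
translate([19, 19, 0]) cube([76, 76, 673]);
translate([1544, 19, 0]) cube([76, 76, 673]);
translate([19, 464, 0]) cube([76, 76, 673]);
translate([1544, 464, 0]) cube([76, 76, 673]);


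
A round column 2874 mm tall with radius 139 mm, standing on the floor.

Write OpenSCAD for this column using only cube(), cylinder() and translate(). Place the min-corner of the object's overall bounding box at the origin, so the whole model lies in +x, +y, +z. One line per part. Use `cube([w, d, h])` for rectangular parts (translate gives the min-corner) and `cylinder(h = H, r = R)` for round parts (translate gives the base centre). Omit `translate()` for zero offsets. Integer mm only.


translate([139, 139, 0]) cylinder(h = 2874, r = 139);


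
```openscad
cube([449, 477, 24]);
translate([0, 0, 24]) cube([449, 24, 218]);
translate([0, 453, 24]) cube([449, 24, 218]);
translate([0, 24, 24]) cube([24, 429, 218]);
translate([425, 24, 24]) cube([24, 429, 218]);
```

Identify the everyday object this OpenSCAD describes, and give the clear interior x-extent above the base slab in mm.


An open box. The internal width is 401 mm.

A 449×477 base slab with four walls standing on it — an open box. The base is 449 mm wide and the walls are 24 mm thick, so the internal width is 449 − 2 × 24 = 401 mm.


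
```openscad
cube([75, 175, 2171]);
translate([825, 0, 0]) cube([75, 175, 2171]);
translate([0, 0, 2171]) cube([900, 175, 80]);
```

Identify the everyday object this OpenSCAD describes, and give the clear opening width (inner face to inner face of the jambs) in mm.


A door frame. The clear opening width is 750 mm.

Two 2171 mm tall posts with a header on top — a door frame. The left jamb is 75 mm wide at x = 0; the right jamb starts at x = 825. The clear opening is 825 − 75 = 750 mm.


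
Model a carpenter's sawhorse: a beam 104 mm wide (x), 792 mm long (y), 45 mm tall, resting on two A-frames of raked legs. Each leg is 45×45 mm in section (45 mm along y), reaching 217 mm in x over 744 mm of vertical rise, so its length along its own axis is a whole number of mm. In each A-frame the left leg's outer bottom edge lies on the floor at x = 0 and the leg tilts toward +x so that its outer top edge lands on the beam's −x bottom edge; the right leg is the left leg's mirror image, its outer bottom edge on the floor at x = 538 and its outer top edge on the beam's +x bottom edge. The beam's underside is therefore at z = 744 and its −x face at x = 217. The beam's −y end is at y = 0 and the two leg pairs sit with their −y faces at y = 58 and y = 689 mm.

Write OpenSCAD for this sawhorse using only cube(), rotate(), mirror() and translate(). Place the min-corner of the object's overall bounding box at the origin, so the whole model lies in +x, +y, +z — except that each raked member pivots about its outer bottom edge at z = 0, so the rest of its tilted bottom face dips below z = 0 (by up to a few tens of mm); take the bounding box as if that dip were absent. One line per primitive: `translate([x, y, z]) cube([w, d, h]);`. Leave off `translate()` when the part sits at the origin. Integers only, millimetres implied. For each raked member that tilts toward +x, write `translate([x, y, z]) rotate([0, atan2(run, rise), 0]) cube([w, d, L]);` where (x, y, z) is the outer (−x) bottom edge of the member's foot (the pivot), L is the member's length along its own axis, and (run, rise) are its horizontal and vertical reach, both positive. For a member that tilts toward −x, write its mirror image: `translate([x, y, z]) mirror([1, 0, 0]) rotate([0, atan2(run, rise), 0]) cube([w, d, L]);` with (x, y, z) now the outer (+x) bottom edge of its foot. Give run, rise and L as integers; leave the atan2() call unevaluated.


translate([217, 0, 744]) cube([104, 792, 45]);
translate([0, 58, 0]) rotate([0, atan2(217, 744), 0]) cube([45, 45, 775]);
translate([538, 58, 0]) mirror([1, 0, 0]) rotate([0, atan2(217, 744), 0]) cube([45, 45, 775]);
translate([0, 689, 0]) rotate([0, atan2(217, 744), 0]) cube([45, 45, 775]);
translate([538, 689, 0]) mirror([1, 0, 0]) rotate([0, atan2(217, 744), 0]) cube([45, 45, 775]);


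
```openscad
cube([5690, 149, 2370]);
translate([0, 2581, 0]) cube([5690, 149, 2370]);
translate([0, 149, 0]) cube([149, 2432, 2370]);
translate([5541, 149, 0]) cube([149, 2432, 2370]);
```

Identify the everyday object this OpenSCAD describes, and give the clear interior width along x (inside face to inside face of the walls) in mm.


A house (or room) frame. The interior width is 5392 mm.

Four 2370 mm walls enclosing a rectangle with no floor or roof — a room or house frame. Outside width is 5690 mm and wall thickness is 149 mm, so the interior width is 5690 − 2 × 149 = 5392 mm.


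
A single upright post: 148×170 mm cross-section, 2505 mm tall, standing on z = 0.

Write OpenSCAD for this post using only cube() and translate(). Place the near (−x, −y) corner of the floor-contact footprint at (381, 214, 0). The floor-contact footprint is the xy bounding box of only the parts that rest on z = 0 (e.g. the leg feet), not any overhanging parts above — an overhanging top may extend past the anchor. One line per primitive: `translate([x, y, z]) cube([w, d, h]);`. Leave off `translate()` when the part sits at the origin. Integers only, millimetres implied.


translate([381, 214, 0]) cube([148, 170, 2505]);


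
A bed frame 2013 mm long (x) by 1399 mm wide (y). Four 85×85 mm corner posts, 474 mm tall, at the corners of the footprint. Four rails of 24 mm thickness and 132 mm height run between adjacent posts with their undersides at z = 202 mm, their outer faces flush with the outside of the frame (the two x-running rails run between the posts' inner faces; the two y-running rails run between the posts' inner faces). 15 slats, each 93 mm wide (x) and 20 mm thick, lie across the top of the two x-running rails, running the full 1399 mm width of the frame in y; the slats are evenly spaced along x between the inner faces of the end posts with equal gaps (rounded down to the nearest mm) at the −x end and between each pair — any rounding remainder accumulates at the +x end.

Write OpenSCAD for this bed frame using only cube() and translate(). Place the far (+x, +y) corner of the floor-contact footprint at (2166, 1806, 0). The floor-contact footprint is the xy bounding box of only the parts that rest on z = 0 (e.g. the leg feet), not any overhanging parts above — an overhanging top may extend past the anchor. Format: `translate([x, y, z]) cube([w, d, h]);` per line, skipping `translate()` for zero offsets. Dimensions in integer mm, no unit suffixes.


translate([153, 407, 0]) cube([85, 85, 474]);
translate([153, 1721, 0]) cube([85, 85, 474]);
translate([2081, 407, 0]) cube([85, 85, 474]);
translate([2081, 1721, 0]) cube([85, 85, 474]);
translate([238, 407, 202]) cube([1843, 24, 132]);
translate([238, 1782, 202]) cube([1843, 24, 132]);
translate([153, 492, 202]) cube([24, 1229, 132]);
translate([2142, 492, 202]) cube([24, 1229, 132]);
translate([266, 407, 334]) cube([93, 1399, 20]);
translate([387, 407, 334]) cube([93, 1399, 20]);
translate([508, 407, 334]) cube([93, 1399, 20]);
translate([629, 407, 334]) cube([93, 1399, 20]);
translate([750, 407, 334]) cube([93, 1399, 20]);
translate([871, 407, 334]) cube([93, 1399, 20]);
translate([992, 407, 334]) cube([93, 1399, 20]);
translate([1113, 407, 334]) cube([93, 1399, 20]);
translate([1234, 407, 334]) cube([93, 1399, 20]);
translate([1355, 407, 334]) cube([93, 1399, 20]);
translate([1476, 407, 334]) cube([93, 1399, 20]);
translate([1597, 407, 334]) cube([93, 1399, 20]);
translate([1718, 407, 334]) cube([93, 1399, 20]);
translate([1839, 407, 334]) cube([93, 1399, 20]);
translate([1960, 407, 334]) cube([93, 1399, 20]);


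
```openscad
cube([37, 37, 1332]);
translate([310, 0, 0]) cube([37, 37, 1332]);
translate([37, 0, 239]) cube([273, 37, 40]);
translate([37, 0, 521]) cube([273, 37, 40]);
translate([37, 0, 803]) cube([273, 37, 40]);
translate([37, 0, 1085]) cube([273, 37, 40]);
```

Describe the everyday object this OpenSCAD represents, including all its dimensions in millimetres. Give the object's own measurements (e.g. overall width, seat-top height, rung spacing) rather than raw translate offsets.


A straight ladder. Two 37×37 mm vertical rails, 1332 mm tall, stand 347 mm apart (outside-to-outside) with their front faces coplanar on the −y side. 4 rungs, each 37 mm deep and 40 mm tall, span between the inner faces of the rails, front faces flush with the rails. The lowest rung's underside is at z = 239 mm and rungs are spaced 282 mm apart (underside to underside).


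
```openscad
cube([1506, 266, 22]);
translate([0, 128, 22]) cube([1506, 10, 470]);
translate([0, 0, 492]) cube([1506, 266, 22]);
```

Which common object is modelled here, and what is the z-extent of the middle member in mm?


An I-beam. The web height is 470 mm.

Two wide flanges with a thin centred web — an I-beam. Overall 514 mm minus two 22 mm flanges gives a web of 514 − 2·22 = 470 mm.


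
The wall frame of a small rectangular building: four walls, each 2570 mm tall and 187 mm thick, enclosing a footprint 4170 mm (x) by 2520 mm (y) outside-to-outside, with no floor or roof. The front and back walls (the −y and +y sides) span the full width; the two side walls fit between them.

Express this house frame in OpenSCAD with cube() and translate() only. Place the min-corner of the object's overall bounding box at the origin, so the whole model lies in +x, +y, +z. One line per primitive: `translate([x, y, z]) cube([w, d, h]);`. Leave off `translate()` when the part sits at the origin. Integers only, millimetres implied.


cube([4170, 187, 2570]);
translate([0, 2333, 0]) cube([4170, 187, 2570]);
translate([0, 187, 0]) cube([187, 2146, 2570]);
translate([3983, 187, 0]) cube([187, 2146, 2570]);


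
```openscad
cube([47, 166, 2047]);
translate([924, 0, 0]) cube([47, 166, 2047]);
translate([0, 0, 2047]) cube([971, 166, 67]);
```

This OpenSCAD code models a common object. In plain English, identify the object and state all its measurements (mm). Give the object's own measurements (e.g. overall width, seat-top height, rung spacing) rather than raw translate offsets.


A door frame. The clear opening is 877 mm wide and 2047 mm high. Two 47 mm wide jambs, 166 mm deep, stand either side of the opening from the floor to the top of the opening. A 67 mm thick head sits across the top of both jambs, spanning the full outside width of the frame.


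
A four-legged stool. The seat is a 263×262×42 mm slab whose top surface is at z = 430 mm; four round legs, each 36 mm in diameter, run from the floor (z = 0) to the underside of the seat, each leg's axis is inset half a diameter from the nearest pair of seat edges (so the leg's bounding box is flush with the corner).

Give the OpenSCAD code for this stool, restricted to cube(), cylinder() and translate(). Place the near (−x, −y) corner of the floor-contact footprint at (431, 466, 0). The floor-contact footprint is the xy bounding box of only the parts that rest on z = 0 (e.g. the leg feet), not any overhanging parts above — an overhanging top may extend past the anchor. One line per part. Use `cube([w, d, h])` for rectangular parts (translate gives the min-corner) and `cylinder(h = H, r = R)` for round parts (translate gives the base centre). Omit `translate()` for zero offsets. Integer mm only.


translate([431, 466, 388]) cube([263, 262, 42]);
translate([449, 484, 0]) cylinder(h = 388, r = 18);
translate([676, 484, 0]) cylinder(h = 388, r = 18);
translate([449, 710, 0]) cylinder(h = 388, r = 18);
translate([676, 710, 0]) cylinder(h = 388, r = 18);


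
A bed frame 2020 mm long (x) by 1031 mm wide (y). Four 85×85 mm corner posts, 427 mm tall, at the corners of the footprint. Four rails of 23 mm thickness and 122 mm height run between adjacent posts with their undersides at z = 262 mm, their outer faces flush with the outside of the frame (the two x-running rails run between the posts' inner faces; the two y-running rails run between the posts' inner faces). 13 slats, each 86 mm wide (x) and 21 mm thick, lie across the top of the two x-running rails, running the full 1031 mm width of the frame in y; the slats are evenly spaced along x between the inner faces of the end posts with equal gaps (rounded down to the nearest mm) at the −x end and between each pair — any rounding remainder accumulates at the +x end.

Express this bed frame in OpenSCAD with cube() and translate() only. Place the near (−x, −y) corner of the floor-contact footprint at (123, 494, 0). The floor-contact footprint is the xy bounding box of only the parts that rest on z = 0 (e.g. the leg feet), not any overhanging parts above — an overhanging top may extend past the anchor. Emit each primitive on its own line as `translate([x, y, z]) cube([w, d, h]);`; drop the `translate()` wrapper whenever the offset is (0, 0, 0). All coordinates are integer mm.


// slat z = rail_z + rail_h = 262 + 122 = 384
// slat gap = ⌊(1850 − 13·86) / 14⌋ = 52
translate([123, 494, 0]) cube([85, 85, 427]);
translate([123, 1440, 0]) cube([85, 85, 427]);
translate([2058, 494, 0]) cube([85, 85, 427]);
translate([2058, 1440, 0]) cube([85, 85, 427]);
translate([208, 494, 262]) cube([1850, 23, 122]);
translate([208, 1502, 262]) cube([1850, 23, 122]);
translate([123, 579, 262]) cube([23, 861, 122]);
translate([2120, 579, 262]) cube([23, 861, 122]);
translate([260, 494, 384]) cube([86, 1031, 21]);
translate([398, 494, 384]) cube([86, 1031, 21]);
translate([536, 494, 384]) cube([86, 1031, 21]);
translate([674, 494, 384]) cube([86, 1031, 21]);
translate([812, 494, 384]) cube([86, 1031, 21]);
translate([950, 494, 384]) cube([86, 1031, 21]);
translate([1088, 494, 384]) cube([86, 1031, 21]);
translate([1226, 494, 384]) cube([86, 1031, 21]);
translate([1364, 494, 384]) cube([86, 1031, 21]);
translate([1502, 494, 384]) cube([86, 1031, 21]);
translate([1640, 494, 384]) cube([86, 1031, 21]);
translate([1778, 494, 384]) cube([86, 1031, 21]);
translate([1916, 494, 384]) cube([86, 1031, 21]);


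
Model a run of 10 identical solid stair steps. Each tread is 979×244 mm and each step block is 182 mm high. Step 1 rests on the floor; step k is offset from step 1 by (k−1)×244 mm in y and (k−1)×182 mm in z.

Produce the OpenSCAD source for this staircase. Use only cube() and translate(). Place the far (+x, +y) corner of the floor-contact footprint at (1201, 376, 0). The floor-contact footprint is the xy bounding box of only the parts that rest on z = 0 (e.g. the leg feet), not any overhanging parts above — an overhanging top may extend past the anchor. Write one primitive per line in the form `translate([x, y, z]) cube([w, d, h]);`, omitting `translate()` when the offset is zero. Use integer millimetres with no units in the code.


translate([222, 132, 0]) cube([979, 244, 182]);
translate([222, 376, 182]) cube([979, 244, 182]);
translate([222, 620, 364]) cube([979, 244, 182]);
translate([222, 864, 546]) cube([979, 244, 182]);
translate([222, 1108, 728]) cube([979, 244, 182]);
translate([222, 1352, 910]) cube([979, 244, 182]);
translate([222, 1596, 1092]) cube([979, 244, 182]);
translate([222, 1840, 1274]) cube([979, 244, 182]);
translate([222, 2084, 1456]) cube([979, 244, 182]);
translate([222, 2328, 1638]) cube([979, 244, 182]);


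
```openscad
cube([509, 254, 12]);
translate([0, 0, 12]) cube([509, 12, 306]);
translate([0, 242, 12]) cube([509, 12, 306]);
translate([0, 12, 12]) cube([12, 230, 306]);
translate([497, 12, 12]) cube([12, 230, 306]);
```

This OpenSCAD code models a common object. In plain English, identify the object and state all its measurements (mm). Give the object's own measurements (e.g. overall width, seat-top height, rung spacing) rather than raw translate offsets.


An open-topped rectangular box: outside dimensions 509×254×318 mm, with a uniform wall and base thickness of 12 mm. The base is a full 509×254 slab on the floor; four walls sit on top of the base. The front and back walls (the −y and +y sides) span the full width; the two side walls fit between them.
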